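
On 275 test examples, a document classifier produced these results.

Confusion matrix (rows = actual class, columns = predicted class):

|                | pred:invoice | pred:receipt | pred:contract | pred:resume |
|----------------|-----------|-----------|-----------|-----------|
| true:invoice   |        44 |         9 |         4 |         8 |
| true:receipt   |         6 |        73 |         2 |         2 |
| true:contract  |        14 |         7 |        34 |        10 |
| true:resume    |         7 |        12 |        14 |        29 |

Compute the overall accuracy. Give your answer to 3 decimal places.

0.655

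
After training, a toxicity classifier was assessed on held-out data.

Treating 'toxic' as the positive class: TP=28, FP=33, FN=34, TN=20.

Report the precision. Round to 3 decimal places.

Precision = TP/(TP+FP) = 28/(28+33) = 28/61 = 0.459

0.459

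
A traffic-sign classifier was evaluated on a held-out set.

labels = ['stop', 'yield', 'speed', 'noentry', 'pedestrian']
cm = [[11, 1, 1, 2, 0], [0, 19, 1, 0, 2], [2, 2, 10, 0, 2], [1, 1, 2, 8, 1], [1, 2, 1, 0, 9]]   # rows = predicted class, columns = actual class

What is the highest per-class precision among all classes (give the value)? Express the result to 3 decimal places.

Per-class precision (TP/(TP+FP)):
  stop: TP=11, FP=1+1+2+0=4 → 11/15 = 0.7333
  yield: TP=19, FP=0+1+0+2=3 → 19/22 = 0.8636
  speed: TP=10, FP=2+2+0+2=6 → 10/16 = 0.6250
  noentry: TP=8, FP=1+1+2+1=5 → 8/13 = 0.6154
  pedestrian: TP=9, FP=1+2+1+0=4 → 9/13 = 0.6923
Highest is class 'yield' with precision = 0.864.

0.864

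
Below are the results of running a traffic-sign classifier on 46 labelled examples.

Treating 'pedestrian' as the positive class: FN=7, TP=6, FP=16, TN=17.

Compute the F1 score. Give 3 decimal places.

0.343

Precision = TP/(TP+FP) = 6/22 = 0.2727
Recall = TP/(TP+FN) = 6/13 = 0.4615
F1 = 2·TP/(2·TP+FP+FN) = 12/35 = 0.343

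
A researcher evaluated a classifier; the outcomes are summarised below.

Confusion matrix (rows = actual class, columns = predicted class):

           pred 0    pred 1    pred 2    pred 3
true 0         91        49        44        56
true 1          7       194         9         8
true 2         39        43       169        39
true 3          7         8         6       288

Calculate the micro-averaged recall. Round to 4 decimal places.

0.7020

Micro-averaging pools counts across classes: ΣTP=742, ΣFP=315, ΣFN=315.
Micro-recall = TP/(TP+FN) on pooled counts = 0.7020 (equals overall accuracy in single-label multiclass).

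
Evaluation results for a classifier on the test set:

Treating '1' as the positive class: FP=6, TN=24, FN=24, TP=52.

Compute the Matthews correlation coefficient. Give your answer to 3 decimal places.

0.438

MCC = (TP·TN − FP·FN) / √((TP+FP)(TP+FN)(TN+FP)(TN+FN))
Numerator = 52·24 − 6·24 = 1104
Denominator = √(58·76·30·48) = √6347520 = 2519.4285
MCC = 1104 / 2519.4285 = 0.438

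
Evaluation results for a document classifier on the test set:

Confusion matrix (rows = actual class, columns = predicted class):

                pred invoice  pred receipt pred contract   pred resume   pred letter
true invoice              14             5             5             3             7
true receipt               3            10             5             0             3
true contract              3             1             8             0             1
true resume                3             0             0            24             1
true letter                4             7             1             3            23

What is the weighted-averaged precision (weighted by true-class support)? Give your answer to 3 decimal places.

0.594

Per-class precision (TP/(TP+FP)):
  invoice: TP=14, FP=3+3+3+4=13 → 14/27 = 0.5185
  receipt: TP=10, FP=5+1+0+7=13 → 10/23 = 0.4348
  contract: TP=8, FP=5+5+0+1=11 → 8/19 = 0.4211
  resume: TP=24, FP=3+0+0+3=6 → 24/30 = 0.8000
  letter: TP=23, FP=7+3+1+1=12 → 23/35 = 0.6571
Weighted-precision = Σ (supportᵢ/N)·precisionᵢ with N=134: (34/134)·0.5185 + (21/134)·0.4348 + (13/134)·0.4211 + (28/134)·0.8000 + (38/134)·0.6571 = 0.594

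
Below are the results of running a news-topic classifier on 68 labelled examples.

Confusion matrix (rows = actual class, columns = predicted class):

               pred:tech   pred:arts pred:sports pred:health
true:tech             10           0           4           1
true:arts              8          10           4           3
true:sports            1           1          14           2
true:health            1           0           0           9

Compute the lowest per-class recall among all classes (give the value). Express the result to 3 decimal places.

Per-class recall (TP/(TP+FN)):
  tech: TP=10, FN=0+4+1=5 → 10/15 = 0.6667
  arts: TP=10, FN=8+4+3=15 → 10/25 = 0.4000
  sports: TP=14, FN=1+1+2=4 → 14/18 = 0.7778
  health: TP=9, FN=1+0+0=1 → 9/10 = 0.9000
Lowest is class 'arts' with recall = 0.400.

0.400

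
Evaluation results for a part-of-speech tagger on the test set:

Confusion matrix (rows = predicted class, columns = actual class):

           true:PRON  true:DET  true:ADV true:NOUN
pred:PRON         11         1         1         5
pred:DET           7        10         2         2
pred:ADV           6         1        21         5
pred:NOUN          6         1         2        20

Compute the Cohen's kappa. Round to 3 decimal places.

Observed agreement pₒ = trace/N = 62/101 = 0.6139
Expected agreement pₑ = Σ (rowᵢ·colᵢ)/N² = (30·18 + 13·21 + 26·33 + 32·29)/101² = 0.2548
κ = (pₒ − pₑ)/(1 − pₑ) = (0.6139 − 0.2548)/(1 − 0.2548) = 0.482

0.482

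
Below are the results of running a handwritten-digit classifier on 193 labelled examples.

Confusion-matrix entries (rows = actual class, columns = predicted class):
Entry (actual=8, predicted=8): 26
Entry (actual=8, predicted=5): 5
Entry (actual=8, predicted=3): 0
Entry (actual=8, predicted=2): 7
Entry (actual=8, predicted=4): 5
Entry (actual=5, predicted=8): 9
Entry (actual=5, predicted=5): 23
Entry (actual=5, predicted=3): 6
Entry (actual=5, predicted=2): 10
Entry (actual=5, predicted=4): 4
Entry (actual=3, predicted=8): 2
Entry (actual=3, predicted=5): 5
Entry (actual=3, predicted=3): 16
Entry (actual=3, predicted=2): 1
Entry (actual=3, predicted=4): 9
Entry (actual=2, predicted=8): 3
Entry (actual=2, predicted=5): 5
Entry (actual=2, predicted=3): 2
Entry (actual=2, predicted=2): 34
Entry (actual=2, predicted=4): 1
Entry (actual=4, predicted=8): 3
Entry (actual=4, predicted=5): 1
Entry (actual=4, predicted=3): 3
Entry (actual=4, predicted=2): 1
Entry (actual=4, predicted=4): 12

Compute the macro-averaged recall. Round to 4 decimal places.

Per-class recall (TP/(TP+FN)):
  8: TP=26, FN=5+0+7+5=17 → 26/43 = 0.60465
  5: TP=23, FN=9+6+10+4=29 → 23/52 = 0.44231
  3: TP=16, FN=2+5+1+9=17 → 16/33 = 0.48485
  2: TP=34, FN=3+5+2+1=11 → 34/45 = 0.75556
  4: TP=12, FN=3+1+3+1=8 → 12/20 = 0.60000
Macro-recall = mean = (0.60465 + 0.44231 + 0.48485 + 0.75556 + 0.60000) / 5 = 0.5775

0.5775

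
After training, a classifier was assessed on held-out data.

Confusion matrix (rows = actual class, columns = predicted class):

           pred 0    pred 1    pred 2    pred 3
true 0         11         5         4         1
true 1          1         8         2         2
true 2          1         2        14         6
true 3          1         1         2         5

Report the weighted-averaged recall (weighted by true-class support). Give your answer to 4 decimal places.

0.5758

Per-class recall (TP/(TP+FN)):
  0: TP=11, FN=5+4+1=10 → 11/21 = 0.52381
  1: TP=8, FN=1+2+2=5 → 8/13 = 0.61538
  2: TP=14, FN=1+2+6=9 → 14/23 = 0.60870
  3: TP=5, FN=1+1+2=4 → 5/9 = 0.55556
Weighted-recall = Σ (supportᵢ/N)·recallᵢ with N=66: (21/66)·0.52381 + (13/66)·0.61538 + (23/66)·0.60870 + (9/66)·0.55556 = 0.5758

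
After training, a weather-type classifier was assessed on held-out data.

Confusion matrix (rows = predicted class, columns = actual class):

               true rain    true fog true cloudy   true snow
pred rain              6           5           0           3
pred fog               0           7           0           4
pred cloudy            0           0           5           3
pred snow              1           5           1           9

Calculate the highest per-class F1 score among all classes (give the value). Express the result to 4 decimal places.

0.7143

Per-class F1 score (2·TP/(2·TP+FP+FN)):
  rain: TP=6, FP=5+0+3=8, FN=0+0+1=1 → 12/21 = 0.57143
  fog: TP=7, FP=0+0+4=4, FN=5+0+5=10 → 14/28 = 0.50000
  cloudy: TP=5, FP=0+0+3=3, FN=0+0+1=1 → 10/14 = 0.71429
  snow: TP=9, FP=1+5+1=7, FN=3+4+3=10 → 18/35 = 0.51429
Highest is class 'cloudy' with F1 score = 0.7143.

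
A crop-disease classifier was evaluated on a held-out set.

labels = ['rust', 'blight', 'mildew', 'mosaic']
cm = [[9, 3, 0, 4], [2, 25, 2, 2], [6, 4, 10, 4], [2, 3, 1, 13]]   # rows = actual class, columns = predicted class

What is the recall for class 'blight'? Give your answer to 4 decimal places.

0.8065

recall = TP/(TP+FN).
blight: TP=25, FN=2+2+2=6 → 25/31 = 0.80645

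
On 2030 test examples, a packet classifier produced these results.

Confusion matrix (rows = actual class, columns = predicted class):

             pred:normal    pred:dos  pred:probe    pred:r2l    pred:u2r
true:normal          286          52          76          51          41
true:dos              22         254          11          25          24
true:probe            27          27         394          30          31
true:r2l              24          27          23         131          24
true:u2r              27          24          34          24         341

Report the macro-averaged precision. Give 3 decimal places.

0.675

Per-class precision (TP/(TP+FP)):
  normal: TP=286, FP=22+27+24+27=100 → 286/386 = 0.7409
  dos: TP=254, FP=52+27+27+24=130 → 254/384 = 0.6615
  probe: TP=394, FP=76+11+23+34=144 → 394/538 = 0.7323
  r2l: TP=131, FP=51+25+30+24=130 → 131/261 = 0.5019
  u2r: TP=341, FP=41+24+31+24=120 → 341/461 = 0.7397
Macro-precision = mean = (0.7409 + 0.6615 + 0.7323 + 0.5019 + 0.7397) / 5 = 0.675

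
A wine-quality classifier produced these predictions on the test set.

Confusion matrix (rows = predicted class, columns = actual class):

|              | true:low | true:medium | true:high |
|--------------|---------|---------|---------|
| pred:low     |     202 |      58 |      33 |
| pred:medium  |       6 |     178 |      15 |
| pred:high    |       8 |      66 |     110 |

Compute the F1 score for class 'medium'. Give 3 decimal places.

0.711

One-vs-rest for 'medium': TP = diagonal; FP = other classes predicted 'medium'; FN = 'medium' predicted as other.
F1 score = 2·TP/(2·TP+FP+FN).
medium: TP=178, FP=6+15=21, FN=58+66=124 → 356/501 = 0.7106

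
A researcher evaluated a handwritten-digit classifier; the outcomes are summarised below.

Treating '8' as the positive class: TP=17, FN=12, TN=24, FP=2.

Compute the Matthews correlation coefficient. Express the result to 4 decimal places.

MCC = (TP·TN − FP·FN) / √((TP+FP)(TP+FN)(TN+FP)(TN+FN))
Numerator = 17·24 − 2·12 = 384
Denominator = √(19·29·26·36) = √515736 = 718.1476
MCC = 384 / 718.1476 = 0.5347

0.5347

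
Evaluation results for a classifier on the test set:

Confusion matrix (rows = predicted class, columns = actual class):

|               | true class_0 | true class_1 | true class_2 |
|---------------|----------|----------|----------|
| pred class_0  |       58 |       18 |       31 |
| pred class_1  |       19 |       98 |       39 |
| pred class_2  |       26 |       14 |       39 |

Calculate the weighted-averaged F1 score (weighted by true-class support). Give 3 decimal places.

0.559

Per-class F1 score (2·TP/(2·TP+FP+FN)):
  class_0: TP=58, FP=18+31=49, FN=19+26=45 → 116/210 = 0.5524
  class_1: TP=98, FP=19+39=58, FN=18+14=32 → 196/286 = 0.6853
  class_2: TP=39, FP=26+14=40, FN=31+39=70 → 78/188 = 0.4149
Weighted-F1 score = Σ (supportᵢ/N)·F1 scoreᵢ with N=342: (103/342)·0.5524 + (130/342)·0.6853 + (109/342)·0.4149 = 0.559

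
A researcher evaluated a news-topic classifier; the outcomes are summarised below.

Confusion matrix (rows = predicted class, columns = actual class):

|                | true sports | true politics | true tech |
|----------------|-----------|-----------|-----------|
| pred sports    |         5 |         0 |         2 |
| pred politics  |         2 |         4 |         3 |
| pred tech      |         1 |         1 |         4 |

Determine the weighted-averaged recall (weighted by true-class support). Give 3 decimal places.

Per-class recall (TP/(TP+FN)):
  sports: TP=5, FN=2+1=3 → 5/8 = 0.6250
  politics: TP=4, FN=0+1=1 → 4/5 = 0.8000
  tech: TP=4, FN=2+3=5 → 4/9 = 0.4444
Weighted-recall = Σ (supportᵢ/N)·recallᵢ with N=22: (8/22)·0.6250 + (5/22)·0.8000 + (9/22)·0.4444 = 0.591

0.591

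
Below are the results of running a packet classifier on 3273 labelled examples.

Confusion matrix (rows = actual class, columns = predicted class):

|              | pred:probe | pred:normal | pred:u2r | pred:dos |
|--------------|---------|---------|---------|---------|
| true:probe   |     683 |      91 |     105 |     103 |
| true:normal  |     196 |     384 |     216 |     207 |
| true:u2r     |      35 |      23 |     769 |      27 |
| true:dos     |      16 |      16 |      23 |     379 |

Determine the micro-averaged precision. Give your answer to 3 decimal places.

0.677

Micro-averaging pools counts across classes: ΣTP=2215, ΣFP=1058, ΣFN=1058.
Micro-precision = TP/(TP+FP) on pooled counts = 0.677 (equals overall accuracy in single-label multiclass).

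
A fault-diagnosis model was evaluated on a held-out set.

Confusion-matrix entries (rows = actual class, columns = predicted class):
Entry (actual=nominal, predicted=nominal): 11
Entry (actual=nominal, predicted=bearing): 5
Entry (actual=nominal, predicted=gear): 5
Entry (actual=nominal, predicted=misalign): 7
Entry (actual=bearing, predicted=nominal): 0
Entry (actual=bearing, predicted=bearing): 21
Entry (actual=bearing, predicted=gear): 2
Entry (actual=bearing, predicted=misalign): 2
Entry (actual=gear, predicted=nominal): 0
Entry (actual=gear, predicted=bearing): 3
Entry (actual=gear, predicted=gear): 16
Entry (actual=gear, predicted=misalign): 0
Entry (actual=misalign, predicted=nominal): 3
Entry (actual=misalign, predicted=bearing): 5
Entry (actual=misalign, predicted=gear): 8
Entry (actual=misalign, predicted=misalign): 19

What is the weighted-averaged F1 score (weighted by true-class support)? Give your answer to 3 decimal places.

0.614

Per-class F1 score (2·TP/(2·TP+FP+FN)):
  nominal: TP=11, FP=0+0+3=3, FN=5+5+7=17 → 22/42 = 0.5238
  bearing: TP=21, FP=5+3+5=13, FN=0+2+2=4 → 42/59 = 0.7119
  gear: TP=16, FP=5+2+8=15, FN=0+3+0=3 → 32/50 = 0.6400
  misalign: TP=19, FP=7+2+0=9, FN=3+5+8=16 → 38/63 = 0.6032
Weighted-F1 score = Σ (supportᵢ/N)·F1 scoreᵢ with N=107: (28/107)·0.5238 + (25/107)·0.7119 + (19/107)·0.6400 + (35/107)·0.6032 = 0.614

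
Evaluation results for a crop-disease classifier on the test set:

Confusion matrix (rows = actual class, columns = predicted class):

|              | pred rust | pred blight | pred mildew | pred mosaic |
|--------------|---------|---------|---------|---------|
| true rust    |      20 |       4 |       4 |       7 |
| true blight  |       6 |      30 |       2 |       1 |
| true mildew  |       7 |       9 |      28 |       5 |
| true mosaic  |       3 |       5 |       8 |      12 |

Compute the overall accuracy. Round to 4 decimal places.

Accuracy = trace / total = (20+30+28+12=90) / 151 = 90/151 = 0.5960

0.5960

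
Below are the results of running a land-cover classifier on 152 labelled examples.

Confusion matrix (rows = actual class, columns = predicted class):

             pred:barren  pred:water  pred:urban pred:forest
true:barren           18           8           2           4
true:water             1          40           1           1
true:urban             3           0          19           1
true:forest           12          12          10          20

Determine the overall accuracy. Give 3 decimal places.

0.638

Accuracy = trace / total = (18+40+19+20=97) / 152 = 97/152 = 0.638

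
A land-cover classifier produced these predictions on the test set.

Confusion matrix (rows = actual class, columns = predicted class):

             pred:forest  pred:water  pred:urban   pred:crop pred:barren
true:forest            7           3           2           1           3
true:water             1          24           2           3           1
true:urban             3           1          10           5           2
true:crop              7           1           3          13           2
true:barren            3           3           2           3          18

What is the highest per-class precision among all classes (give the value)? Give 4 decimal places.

Per-class precision (TP/(TP+FP)):
  forest: TP=7, FP=1+3+7+3=14 → 7/21 = 0.33333
  water: TP=24, FP=3+1+1+3=8 → 24/32 = 0.75000
  urban: TP=10, FP=2+2+3+2=9 → 10/19 = 0.52632
  crop: TP=13, FP=1+3+5+3=12 → 13/25 = 0.52000
  barren: TP=18, FP=3+1+2+2=8 → 18/26 = 0.69231
Highest is class 'water' with precision = 0.7500.

0.7500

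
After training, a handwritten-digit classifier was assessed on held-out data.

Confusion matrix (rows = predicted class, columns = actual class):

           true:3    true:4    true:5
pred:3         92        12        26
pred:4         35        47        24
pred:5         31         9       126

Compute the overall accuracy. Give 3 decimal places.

0.659

Accuracy = trace / total = (92+47+126=265) / 402 = 265/402 = 0.659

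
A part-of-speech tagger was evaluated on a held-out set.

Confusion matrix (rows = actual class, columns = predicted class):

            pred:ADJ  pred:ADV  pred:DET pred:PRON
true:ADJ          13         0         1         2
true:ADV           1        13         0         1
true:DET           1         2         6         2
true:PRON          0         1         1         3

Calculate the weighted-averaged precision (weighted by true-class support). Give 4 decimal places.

Per-class precision (TP/(TP+FP)):
  ADJ: TP=13, FP=1+1+0=2 → 13/15 = 0.86667
  ADV: TP=13, FP=0+2+1=3 → 13/16 = 0.81250
  DET: TP=6, FP=1+0+1=2 → 6/8 = 0.75000
  PRON: TP=3, FP=2+1+2=5 → 3/8 = 0.37500
Weighted-precision = Σ (supportᵢ/N)·precisionᵢ with N=47: (16/47)·0.86667 + (15/47)·0.81250 + (11/47)·0.75000 + (5/47)·0.37500 = 0.7698

0.7698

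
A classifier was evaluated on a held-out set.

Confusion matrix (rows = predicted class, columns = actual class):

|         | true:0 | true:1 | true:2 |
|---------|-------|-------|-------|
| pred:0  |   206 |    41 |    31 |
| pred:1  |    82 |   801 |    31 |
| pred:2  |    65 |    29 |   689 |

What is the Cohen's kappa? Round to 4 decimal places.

0.7721

Observed agreement pₒ = trace/N = 1696/1975 = 0.85873
Expected agreement pₑ = Σ (rowᵢ·colᵢ)/N² = (353·278 + 871·914 + 751·783)/1975² = 0.38001
κ = (pₒ − pₑ)/(1 − pₑ) = (0.85873 − 0.38001)/(1 − 0.38001) = 0.7721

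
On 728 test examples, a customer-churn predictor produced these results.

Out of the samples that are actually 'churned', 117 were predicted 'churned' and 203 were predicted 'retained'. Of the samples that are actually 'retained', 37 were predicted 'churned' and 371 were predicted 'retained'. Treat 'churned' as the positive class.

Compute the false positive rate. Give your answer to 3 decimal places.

FPR = FP/(FP+TN) = 37/(37+371) = 0.091

0.091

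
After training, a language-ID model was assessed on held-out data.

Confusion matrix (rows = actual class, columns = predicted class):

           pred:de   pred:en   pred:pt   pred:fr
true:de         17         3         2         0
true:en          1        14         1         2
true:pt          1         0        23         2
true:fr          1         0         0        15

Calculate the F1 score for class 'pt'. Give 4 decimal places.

Treat 'pt' as positive and all other classes as negative.
F1 score = 2·TP/(2·TP+FP+FN).
pt: TP=23, FP=2+1+0=3, FN=1+0+2=3 → 46/52 = 0.88462

0.8846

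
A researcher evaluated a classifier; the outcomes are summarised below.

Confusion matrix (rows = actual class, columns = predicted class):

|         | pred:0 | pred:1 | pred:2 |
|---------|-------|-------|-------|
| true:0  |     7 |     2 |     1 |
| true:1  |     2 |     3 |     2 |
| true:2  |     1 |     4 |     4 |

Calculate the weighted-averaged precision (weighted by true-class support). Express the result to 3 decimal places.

0.557

Per-class precision (TP/(TP+FP)):
  0: TP=7, FP=2+1=3 → 7/10 = 0.7000
  1: TP=3, FP=2+4=6 → 3/9 = 0.3333
  2: TP=4, FP=1+2=3 → 4/7 = 0.5714
Weighted-precision = Σ (supportᵢ/N)·precisionᵢ with N=26: (10/26)·0.7000 + (7/26)·0.3333 + (9/26)·0.5714 = 0.557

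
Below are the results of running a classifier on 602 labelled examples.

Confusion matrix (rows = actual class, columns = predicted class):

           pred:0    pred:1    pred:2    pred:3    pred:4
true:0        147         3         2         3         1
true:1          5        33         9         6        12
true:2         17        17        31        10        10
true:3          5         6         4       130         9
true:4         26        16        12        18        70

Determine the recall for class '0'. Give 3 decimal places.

recall = TP/(TP+FN).
0: TP=147, FN=3+2+3+1=9 → 147/156 = 0.9423

0.942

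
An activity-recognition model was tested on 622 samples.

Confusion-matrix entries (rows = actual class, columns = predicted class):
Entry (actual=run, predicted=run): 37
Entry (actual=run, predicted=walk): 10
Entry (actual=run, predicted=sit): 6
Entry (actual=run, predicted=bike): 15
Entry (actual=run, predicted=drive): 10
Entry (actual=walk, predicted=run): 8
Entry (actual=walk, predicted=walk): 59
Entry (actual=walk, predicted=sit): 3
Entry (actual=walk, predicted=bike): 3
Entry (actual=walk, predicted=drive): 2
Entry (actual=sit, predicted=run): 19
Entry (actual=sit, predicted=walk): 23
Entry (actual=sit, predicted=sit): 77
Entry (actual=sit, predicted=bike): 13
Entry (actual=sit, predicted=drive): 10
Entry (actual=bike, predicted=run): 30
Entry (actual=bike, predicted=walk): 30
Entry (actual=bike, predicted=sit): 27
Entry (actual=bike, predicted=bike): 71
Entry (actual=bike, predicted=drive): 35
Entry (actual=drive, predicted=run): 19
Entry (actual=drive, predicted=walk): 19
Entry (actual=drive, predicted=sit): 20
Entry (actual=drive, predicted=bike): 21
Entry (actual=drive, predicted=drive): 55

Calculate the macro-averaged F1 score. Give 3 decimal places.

Per-class F1 score (2·TP/(2·TP+FP+FN)):
  run: TP=37, FP=8+19+30+19=76, FN=10+6+15+10=41 → 74/191 = 0.3874
  walk: TP=59, FP=10+23+30+19=82, FN=8+3+3+2=16 → 118/216 = 0.5463
  sit: TP=77, FP=6+3+27+20=56, FN=19+23+13+10=65 → 154/275 = 0.5600
  bike: TP=71, FP=15+3+13+21=52, FN=30+30+27+35=122 → 142/316 = 0.4494
  drive: TP=55, FP=10+2+10+35=57, FN=19+19+20+21=79 → 110/246 = 0.4472
Macro-F1 score = mean = (0.3874 + 0.5463 + 0.5600 + 0.4494 + 0.4472) / 5 = 0.478

0.478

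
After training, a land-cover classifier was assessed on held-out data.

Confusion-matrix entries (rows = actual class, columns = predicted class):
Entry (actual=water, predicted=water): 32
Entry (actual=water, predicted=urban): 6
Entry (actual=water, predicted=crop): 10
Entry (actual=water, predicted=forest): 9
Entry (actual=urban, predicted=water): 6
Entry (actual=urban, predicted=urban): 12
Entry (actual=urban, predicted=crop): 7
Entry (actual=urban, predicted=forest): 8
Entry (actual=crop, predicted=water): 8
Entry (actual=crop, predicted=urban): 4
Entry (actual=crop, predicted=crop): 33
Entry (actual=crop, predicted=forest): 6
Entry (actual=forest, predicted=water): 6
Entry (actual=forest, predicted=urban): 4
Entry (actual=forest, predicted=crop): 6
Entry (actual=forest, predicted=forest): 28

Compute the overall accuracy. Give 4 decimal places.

0.5676

Accuracy = trace / total = (32+12+33+28=105) / 185 = 105/185 = 0.5676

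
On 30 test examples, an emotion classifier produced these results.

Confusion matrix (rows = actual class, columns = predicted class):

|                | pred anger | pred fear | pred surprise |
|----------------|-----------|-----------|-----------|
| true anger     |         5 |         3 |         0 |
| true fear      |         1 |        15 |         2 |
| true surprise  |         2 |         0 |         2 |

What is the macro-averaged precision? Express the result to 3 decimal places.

Per-class precision (TP/(TP+FP)):
  anger: TP=5, FP=1+2=3 → 5/8 = 0.6250
  fear: TP=15, FP=3+0=3 → 15/18 = 0.8333
  surprise: TP=2, FP=0+2=2 → 2/4 = 0.5000
Macro-precision = mean = (0.6250 + 0.8333 + 0.5000) / 3 = 0.653

0.653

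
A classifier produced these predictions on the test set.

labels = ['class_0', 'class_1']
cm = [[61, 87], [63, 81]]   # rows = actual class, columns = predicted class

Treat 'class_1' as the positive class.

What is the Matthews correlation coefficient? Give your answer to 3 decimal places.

MCC = (TP·TN − FP·FN) / √((TP+FP)(TP+FN)(TN+FP)(TN+FN))
Numerator = 81·61 − 87·63 = -540
Denominator = √(168·144·148·124) = √443971584 = 21070.6332
MCC = -540 / 21070.6332 = -0.026

-0.026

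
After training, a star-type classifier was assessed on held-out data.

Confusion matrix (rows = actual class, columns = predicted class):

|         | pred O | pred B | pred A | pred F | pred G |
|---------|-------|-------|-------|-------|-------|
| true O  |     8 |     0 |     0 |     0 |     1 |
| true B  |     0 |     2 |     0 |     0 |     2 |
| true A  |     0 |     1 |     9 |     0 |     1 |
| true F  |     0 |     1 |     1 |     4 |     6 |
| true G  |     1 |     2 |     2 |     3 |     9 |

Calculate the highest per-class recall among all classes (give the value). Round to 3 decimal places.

Per-class recall (TP/(TP+FN)):
  O: TP=8, FN=0+0+0+1=1 → 8/9 = 0.8889
  B: TP=2, FN=0+0+0+2=2 → 2/4 = 0.5000
  A: TP=9, FN=0+1+0+1=2 → 9/11 = 0.8182
  F: TP=4, FN=0+1+1+6=8 → 4/12 = 0.3333
  G: TP=9, FN=1+2+2+3=8 → 9/17 = 0.5294
Highest is class 'O' with recall = 0.889.

0.889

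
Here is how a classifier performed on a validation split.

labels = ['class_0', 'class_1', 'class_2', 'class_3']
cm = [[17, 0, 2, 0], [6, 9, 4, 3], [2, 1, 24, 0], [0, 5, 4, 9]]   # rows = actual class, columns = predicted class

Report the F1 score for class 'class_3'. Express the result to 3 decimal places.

0.600

F1 score = 2·TP/(2·TP+FP+FN).
class_3: TP=9, FP=0+3+0=3, FN=0+5+4=9 → 18/30 = 0.6000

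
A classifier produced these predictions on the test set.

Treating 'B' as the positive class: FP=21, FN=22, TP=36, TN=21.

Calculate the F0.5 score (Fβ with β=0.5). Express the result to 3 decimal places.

Fβ = (1+β²)·TP / ((1+β²)·TP + β²·FN + FP), with β²=1/4
= 1.25·36 / (1.25·36 + 0.25·22 + 21) = 0.629

0.629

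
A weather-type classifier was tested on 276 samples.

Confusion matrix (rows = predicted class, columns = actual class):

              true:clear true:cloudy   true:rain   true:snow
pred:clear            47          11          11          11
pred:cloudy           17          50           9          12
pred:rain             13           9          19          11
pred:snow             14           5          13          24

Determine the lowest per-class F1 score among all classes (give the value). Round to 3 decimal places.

0.365

Per-class F1 score (2·TP/(2·TP+FP+FN)):
  clear: TP=47, FP=11+11+11=33, FN=17+13+14=44 → 94/171 = 0.5497
  cloudy: TP=50, FP=17+9+12=38, FN=11+9+5=25 → 100/163 = 0.6135
  rain: TP=19, FP=13+9+11=33, FN=11+9+13=33 → 38/104 = 0.3654
  snow: TP=24, FP=14+5+13=32, FN=11+12+11=34 → 48/114 = 0.4211
Lowest is class 'rain' with F1 score = 0.365.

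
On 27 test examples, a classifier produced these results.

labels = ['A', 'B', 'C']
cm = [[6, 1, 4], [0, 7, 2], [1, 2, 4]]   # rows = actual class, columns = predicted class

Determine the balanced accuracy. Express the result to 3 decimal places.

0.632

Balanced accuracy = mean of per-class recall.
  A: recall = 6/11 = 0.5455
  B: recall = 7/9 = 0.7778
  C: recall = 4/7 = 0.5714
Mean = (0.5455 + 0.7778 + 0.5714) / 3 = 0.632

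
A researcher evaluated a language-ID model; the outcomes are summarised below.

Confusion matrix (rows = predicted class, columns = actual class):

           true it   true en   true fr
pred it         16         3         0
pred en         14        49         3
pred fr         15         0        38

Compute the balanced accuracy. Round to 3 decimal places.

0.742

Balanced accuracy = mean of per-class recall.
  it: recall = 16/45 = 0.3556
  en: recall = 49/52 = 0.9423
  fr: recall = 38/41 = 0.9268
Mean = (0.3556 + 0.9423 + 0.9268) / 3 = 0.742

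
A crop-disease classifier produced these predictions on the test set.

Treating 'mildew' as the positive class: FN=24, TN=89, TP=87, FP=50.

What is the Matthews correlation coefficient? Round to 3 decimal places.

MCC = (TP·TN − FP·FN) / √((TP+FP)(TP+FN)(TN+FP)(TN+FN))
Numerator = 87·89 − 50·24 = 6543
Denominator = √(137·111·139·113) = √238856349 = 15454.9781
MCC = 6543 / 15454.9781 = 0.423

0.423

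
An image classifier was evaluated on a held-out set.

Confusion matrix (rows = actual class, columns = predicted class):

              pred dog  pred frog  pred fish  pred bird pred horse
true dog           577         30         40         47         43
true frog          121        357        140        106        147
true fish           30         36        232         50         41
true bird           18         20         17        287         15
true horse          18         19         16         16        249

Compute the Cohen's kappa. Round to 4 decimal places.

0.5423

Observed agreement pₒ = trace/N = 1702/2672 = 0.63698
Expected agreement pₑ = Σ (rowᵢ·colᵢ)/N² = (737·764 + 871·462 + 389·445 + 357·506 + 318·495)/2672² = 0.20682
κ = (pₒ − pₑ)/(1 − pₑ) = (0.63698 − 0.20682)/(1 − 0.20682) = 0.5423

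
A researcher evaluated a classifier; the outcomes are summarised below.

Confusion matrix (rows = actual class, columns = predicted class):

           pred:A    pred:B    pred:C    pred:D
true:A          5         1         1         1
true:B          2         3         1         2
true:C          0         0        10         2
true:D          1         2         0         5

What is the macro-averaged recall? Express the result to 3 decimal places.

0.615

Per-class recall (TP/(TP+FN)):
  A: TP=5, FN=1+1+1=3 → 5/8 = 0.6250
  B: TP=3, FN=2+1+2=5 → 3/8 = 0.3750
  C: TP=10, FN=0+0+2=2 → 10/12 = 0.8333
  D: TP=5, FN=1+2+0=3 → 5/8 = 0.6250
Macro-recall = mean = (0.6250 + 0.3750 + 0.8333 + 0.6250) / 4 = 0.615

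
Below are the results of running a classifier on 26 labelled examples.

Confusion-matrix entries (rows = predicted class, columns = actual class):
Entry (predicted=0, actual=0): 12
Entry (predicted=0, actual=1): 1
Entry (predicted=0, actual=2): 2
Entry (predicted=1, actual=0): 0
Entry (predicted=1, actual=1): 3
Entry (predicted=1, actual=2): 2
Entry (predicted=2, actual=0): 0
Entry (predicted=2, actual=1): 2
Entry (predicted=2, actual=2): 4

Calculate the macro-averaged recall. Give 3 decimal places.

0.667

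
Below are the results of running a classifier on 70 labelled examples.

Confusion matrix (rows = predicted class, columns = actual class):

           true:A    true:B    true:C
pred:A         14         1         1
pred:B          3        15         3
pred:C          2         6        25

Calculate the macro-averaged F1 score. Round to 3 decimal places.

0.768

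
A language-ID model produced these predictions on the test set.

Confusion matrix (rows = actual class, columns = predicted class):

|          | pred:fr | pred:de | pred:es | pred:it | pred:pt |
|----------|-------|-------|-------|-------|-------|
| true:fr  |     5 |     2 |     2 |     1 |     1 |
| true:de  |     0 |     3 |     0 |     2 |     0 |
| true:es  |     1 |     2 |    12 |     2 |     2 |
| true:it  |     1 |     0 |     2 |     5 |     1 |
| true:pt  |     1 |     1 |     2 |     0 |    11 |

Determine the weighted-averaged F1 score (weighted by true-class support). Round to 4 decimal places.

Per-class F1 score (2·TP/(2·TP+FP+FN)):
  fr: TP=5, FP=0+1+1+1=3, FN=2+2+1+1=6 → 10/19 = 0.52632
  de: TP=3, FP=2+2+0+1=5, FN=0+0+2+0=2 → 6/13 = 0.46154
  es: TP=12, FP=2+0+2+2=6, FN=1+2+2+2=7 → 24/37 = 0.64865
  it: TP=5, FP=1+2+2+0=5, FN=1+0+2+1=4 → 10/19 = 0.52632
  pt: TP=11, FP=1+0+2+1=4, FN=1+1+2+0=4 → 22/30 = 0.73333
Weighted-F1 score = Σ (supportᵢ/N)·F1 scoreᵢ with N=59: (11/59)·0.52632 + (5/59)·0.46154 + (19/59)·0.64865 + (9/59)·0.52632 + (15/59)·0.73333 = 0.6129

0.6129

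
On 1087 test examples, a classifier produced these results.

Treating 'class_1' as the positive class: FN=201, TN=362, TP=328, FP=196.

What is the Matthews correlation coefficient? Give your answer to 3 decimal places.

0.269

MCC = (TP·TN − FP·FN) / √((TP+FP)(TP+FN)(TN+FP)(TN+FN))
Numerator = 328·362 − 196·201 = 79340
Denominator = √(524·529·558·563) = √87082232184 = 295096.9878
MCC = 79340 / 295096.9878 = 0.269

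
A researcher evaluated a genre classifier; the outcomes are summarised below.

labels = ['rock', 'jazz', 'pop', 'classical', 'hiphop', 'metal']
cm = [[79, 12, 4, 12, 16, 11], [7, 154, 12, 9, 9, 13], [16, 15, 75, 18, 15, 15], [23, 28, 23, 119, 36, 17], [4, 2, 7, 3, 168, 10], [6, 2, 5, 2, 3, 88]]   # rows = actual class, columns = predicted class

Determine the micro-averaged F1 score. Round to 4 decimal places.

0.6580

Micro-averaging pools counts across classes: ΣTP=683, ΣFP=355, ΣFN=355.
Micro-F1 score = 2·TP/(2·TP+FP+FN) on pooled counts = 0.6580 (equals overall accuracy in single-label multiclass).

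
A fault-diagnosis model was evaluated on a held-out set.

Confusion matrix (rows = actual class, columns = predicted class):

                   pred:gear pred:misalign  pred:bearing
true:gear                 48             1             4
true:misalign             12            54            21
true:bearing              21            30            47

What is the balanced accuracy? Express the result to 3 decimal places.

0.669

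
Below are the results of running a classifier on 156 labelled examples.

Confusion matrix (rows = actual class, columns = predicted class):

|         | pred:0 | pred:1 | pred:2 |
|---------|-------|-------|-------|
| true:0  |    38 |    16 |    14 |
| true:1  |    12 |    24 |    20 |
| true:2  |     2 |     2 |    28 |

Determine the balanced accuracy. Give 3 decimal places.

0.621

Balanced accuracy = mean of per-class recall.
  0: recall = 38/68 = 0.5588
  1: recall = 24/56 = 0.4286
  2: recall = 28/32 = 0.8750
Mean = (0.5588 + 0.4286 + 0.8750) / 3 = 0.621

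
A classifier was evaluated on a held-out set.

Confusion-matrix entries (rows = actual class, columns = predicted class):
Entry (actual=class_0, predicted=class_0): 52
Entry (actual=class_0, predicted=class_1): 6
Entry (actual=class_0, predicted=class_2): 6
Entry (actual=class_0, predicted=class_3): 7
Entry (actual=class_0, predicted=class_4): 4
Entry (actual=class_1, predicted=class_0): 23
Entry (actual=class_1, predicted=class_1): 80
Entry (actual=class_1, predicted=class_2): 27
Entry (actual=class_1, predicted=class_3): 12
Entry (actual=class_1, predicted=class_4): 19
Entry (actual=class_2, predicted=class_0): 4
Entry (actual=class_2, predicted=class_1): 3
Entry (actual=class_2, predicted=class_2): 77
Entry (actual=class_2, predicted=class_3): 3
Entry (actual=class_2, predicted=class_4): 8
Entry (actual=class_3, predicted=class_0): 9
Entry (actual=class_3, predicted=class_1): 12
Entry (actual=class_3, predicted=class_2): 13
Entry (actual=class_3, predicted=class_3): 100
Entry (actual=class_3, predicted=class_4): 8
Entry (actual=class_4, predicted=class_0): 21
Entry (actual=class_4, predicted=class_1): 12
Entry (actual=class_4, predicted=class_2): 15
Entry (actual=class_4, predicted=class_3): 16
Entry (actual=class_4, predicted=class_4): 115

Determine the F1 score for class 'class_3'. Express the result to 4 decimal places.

0.7143

Treat 'class_3' as positive and all other classes as negative.
F1 score = 2·TP/(2·TP+FP+FN).
class_3: TP=100, FP=7+12+3+16=38, FN=9+12+13+8=42 → 200/280 = 0.71429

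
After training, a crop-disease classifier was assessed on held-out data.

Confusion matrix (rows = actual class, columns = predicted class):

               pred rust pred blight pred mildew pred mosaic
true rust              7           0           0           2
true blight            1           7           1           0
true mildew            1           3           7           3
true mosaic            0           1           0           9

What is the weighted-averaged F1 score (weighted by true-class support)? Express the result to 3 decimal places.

0.707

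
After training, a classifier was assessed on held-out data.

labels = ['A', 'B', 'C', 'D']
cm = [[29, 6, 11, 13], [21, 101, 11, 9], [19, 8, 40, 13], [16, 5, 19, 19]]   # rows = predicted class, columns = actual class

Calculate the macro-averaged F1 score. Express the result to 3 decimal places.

Per-class F1 score (2·TP/(2·TP+FP+FN)):
  A: TP=29, FP=6+11+13=30, FN=21+19+16=56 → 58/144 = 0.4028
  B: TP=101, FP=21+11+9=41, FN=6+8+5=19 → 202/262 = 0.7710
  C: TP=40, FP=19+8+13=40, FN=11+11+19=41 → 80/161 = 0.4969
  D: TP=19, FP=16+5+19=40, FN=13+9+13=35 → 38/113 = 0.3363
Macro-F1 score = mean = (0.4028 + 0.7710 + 0.4969 + 0.3363) / 4 = 0.502

0.502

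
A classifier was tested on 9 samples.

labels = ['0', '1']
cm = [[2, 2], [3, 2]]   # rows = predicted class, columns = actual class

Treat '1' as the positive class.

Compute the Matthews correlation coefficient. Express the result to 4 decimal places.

MCC = (TP·TN − FP·FN) / √((TP+FP)(TP+FN)(TN+FP)(TN+FN))
Numerator = 2·2 − 3·2 = -2
Denominator = √(5·4·5·4) = √400 = 20.0000
MCC = -2 / 20.0000 = -0.1000

-0.1000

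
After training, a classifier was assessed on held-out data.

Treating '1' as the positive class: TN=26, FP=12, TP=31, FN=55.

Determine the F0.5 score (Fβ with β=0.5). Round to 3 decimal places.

Fβ = (1+β²)·TP / ((1+β²)·TP + β²·FN + FP), with β²=1/4
= 1.25·31 / (1.25·31 + 0.25·55 + 12) = 0.601

0.601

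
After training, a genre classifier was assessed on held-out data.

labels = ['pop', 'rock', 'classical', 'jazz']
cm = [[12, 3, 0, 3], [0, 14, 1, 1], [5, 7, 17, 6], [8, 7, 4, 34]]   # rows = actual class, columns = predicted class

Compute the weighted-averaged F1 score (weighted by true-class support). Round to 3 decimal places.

0.636

Per-class F1 score (2·TP/(2·TP+FP+FN)):
  pop: TP=12, FP=0+5+8=13, FN=3+0+3=6 → 24/43 = 0.5581
  rock: TP=14, FP=3+7+7=17, FN=0+1+1=2 → 28/47 = 0.5957
  classical: TP=17, FP=0+1+4=5, FN=5+7+6=18 → 34/57 = 0.5965
  jazz: TP=34, FP=3+1+6=10, FN=8+7+4=19 → 68/97 = 0.7010
Weighted-F1 score = Σ (supportᵢ/N)·F1 scoreᵢ with N=122: (18/122)·0.5581 + (16/122)·0.5957 + (35/122)·0.5965 + (53/122)·0.7010 = 0.636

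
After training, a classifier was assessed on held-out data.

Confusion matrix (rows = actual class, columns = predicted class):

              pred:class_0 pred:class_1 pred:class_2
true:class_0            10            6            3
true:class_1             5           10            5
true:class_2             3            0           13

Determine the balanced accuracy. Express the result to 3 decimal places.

0.613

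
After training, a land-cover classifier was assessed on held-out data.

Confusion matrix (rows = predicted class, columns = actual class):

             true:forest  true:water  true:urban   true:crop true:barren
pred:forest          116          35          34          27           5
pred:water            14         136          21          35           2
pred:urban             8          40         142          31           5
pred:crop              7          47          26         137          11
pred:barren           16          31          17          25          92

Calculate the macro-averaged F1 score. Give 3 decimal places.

Per-class F1 score (2·TP/(2·TP+FP+FN)):
  forest: TP=116, FP=35+34+27+5=101, FN=14+8+7+16=45 → 232/378 = 0.6138
  water: TP=136, FP=14+21+35+2=72, FN=35+40+47+31=153 → 272/497 = 0.5473
  urban: TP=142, FP=8+40+31+5=84, FN=34+21+26+17=98 → 284/466 = 0.6094
  crop: TP=137, FP=7+47+26+11=91, FN=27+35+31+25=118 → 274/483 = 0.5673
  barren: TP=92, FP=16+31+17+25=89, FN=5+2+5+11=23 → 184/296 = 0.6216
Macro-F1 score = mean = (0.6138 + 0.5473 + 0.6094 + 0.5673 + 0.6216) / 5 = 0.592

0.592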